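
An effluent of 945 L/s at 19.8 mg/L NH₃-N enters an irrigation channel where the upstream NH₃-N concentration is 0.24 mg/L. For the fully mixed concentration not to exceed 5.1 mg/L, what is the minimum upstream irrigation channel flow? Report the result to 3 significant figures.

Set C_mix = 5.1: (Q·0.2400 + 945.0·19.80) / (Q + 945.0) = 5.1
→ Q = 945.0·(19.80 − 5.1)/(5.1 − 0.2400) = 2858 L/s.

2860 L/s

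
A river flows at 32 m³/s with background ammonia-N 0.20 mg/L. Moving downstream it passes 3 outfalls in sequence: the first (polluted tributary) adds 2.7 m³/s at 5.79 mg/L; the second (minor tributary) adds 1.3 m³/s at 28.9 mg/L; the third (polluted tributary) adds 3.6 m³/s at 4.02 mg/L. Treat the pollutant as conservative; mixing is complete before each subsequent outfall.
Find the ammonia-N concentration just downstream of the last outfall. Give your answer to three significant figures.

Below outfall 1: Q → 34.70 m³/s, C = (32.00·0.2000 + 2.700·5.790)/34.70 = 0.6350 mg/L.
Below outfall 2: Q → 36.00 m³/s, C = (34.70·0.6350 + 1.300·28.90)/36.00 = 1.656 mg/L.
Below outfall 3: Q → 39.60 m³/s, C = (36.00·1.656 + 3.600·4.020)/39.60 = 1.871 mg/L.

1.87 mg/L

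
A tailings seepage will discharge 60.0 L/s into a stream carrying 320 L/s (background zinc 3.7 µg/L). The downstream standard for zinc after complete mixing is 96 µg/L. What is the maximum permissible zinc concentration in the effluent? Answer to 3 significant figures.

588 µg/L

At the limit, (Qr·Cr + Qe·Cₑ)/(Qr + Qe) = 96:
Cₑ = (380.0·96 − 320.0·3.700) / 60.00 = 588.3 µg/L.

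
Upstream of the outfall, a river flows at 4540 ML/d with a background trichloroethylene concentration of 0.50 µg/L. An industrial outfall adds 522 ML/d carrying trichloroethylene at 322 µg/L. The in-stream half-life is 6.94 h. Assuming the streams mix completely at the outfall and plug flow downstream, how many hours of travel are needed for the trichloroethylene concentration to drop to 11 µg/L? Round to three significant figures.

11.2 h

Mixed concentration C = ΣQC/ΣQ = (4540·0.5000 + 522.0·322.0) / 5062 = 170400/5062 = 33.65 µg/L.
Half-life 6.94 h → k = ln 2 / 6.94 = 0.09988 h⁻¹ = 2.397 d⁻¹.
33.65·exp(−k·t) = 11 → t = ln(33.65/11)/k = 40310 s = 11.20 h.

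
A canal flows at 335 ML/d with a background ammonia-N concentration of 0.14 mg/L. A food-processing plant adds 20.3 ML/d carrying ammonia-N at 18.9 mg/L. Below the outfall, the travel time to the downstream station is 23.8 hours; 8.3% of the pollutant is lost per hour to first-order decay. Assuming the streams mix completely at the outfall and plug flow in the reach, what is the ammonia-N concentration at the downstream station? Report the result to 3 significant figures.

0.154 mg/L

Mass balance: C = (335.0·0.1400 + 20.30·18.90) / 355.3 = 430.6/355.3 = 1.212 mg/L.
8.3%/h lost → k = −ln(1 − 0.083) = 0.08665 h⁻¹.
After decay, C = 1.212 × e^(−kt) = 1.212 × 0.1272 = 0.1541 mg/L.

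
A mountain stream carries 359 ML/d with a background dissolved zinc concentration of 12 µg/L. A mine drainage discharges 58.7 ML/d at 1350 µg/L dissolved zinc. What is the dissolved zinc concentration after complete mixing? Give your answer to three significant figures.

After mixing, C = (359.0·12.00 + 58.70·1350) / 417.7 = 83550/417.7 = 200.0 µg/L.

200 µg/L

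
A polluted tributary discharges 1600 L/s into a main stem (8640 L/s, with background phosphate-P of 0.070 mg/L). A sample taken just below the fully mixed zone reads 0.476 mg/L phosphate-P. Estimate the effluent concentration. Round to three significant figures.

Mass balance: 8640·0.07000 + 1600·Cₑ = 10240·0.4760
→ Cₑ = (10240·0.4760 − 8640·0.07000) / 1600 = 2.668 mg/L.

2.67 mg/L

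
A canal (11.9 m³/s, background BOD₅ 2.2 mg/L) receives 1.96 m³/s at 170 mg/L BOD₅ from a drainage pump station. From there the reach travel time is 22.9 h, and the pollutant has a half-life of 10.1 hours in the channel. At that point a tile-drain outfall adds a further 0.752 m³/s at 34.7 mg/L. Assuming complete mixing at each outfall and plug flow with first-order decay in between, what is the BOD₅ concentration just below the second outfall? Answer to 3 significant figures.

Flow-weighted average: C = (11.90·2.200 + 1.960·170.0) / 13.86 = 359.4/13.86 = 25.93 mg/L; combined flow 13.86 m³/s.
Half-life 10.1 h → k = ln 2 / 10.1 = 0.06863 h⁻¹ = 1.647 d⁻¹.
Applying C = C₀e^(−kt): 25.93 × 0.2077 = 5.386 mg/L.
At the second outfall, C = (13.86·5.386 + 0.7520·34.70) / (13.86 + 0.7520) = 6.895 mg/L.

6.89 mg/L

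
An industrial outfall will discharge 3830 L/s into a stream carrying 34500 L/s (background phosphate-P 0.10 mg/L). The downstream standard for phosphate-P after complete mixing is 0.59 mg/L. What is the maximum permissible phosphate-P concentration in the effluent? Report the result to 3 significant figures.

5.00 mg/L

At the limit, (Qr·Cr + Qe·Cₑ)/(Qr + Qe) = 0.59:
Cₑ = (38330·0.59 − 34500·0.1000) / 3830 = 5.004 mg/L.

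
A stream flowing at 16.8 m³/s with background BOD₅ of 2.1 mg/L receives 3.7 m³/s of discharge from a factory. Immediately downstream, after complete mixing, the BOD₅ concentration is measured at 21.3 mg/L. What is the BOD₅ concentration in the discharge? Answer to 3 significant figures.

108 mg/L

Mass balance: 16.80·2.100 + 3.700·Cₑ = 20.50·21.30
→ Cₑ = (20.50·21.30 − 16.80·2.100) / 3.700 = 108.5 mg/L.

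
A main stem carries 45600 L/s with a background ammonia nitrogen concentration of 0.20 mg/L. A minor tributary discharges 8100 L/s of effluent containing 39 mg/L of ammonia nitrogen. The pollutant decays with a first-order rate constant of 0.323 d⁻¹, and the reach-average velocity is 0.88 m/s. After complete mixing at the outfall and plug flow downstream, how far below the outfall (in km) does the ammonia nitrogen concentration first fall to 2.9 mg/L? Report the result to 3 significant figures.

Mass balance: C = (45600·0.2000 + 8100·39.00) / 53700 = 325000/53700 = 6.053 mg/L.
Set 6.053·exp(−k·t) = 2.9 → t = ln(6.053/2.9)/k = 196800 s = 54.67 h.
Distance = v·t = 0.88·196800 = 173200 m = 173.2 km.

173 km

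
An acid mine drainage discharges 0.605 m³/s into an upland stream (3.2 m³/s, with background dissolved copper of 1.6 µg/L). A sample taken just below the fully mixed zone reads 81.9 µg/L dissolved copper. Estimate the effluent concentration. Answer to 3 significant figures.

Mass balance: 3.200·1.600 + 0.6050·Cₑ = 3.805·81.90
→ Cₑ = (3.805·81.90 − 3.200·1.600) / 0.6050 = 506.6 µg/L.

507 µg/L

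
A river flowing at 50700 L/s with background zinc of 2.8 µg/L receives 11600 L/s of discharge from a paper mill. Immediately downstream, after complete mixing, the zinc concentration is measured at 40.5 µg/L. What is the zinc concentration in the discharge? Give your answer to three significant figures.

Mass balance: 50700·2.800 + 11600·Cₑ = 62300·40.50
→ Cₑ = (62300·40.50 − 50700·2.800) / 11600 = 205.3 µg/L.

205 µg/L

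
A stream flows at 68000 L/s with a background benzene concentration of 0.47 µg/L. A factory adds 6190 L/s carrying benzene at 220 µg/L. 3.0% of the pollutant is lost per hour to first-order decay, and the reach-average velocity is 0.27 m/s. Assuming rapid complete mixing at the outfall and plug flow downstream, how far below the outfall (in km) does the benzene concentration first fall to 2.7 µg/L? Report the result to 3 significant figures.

After mixing, C = (68000·0.4700 + 6190·220.0) / 74190 = 1394000/74190 = 18.79 µg/L.
3.0%/h lost → k = −ln(1 − 0.03) = 0.03046 h⁻¹.
Set 18.79·exp(−k·t) = 2.7 → t = ln(18.79/2.7)/k = 229300 s = 63.69 h.
Distance = v·t = 0.27·229300 = 61900 m = 61.90 km.

61.9 km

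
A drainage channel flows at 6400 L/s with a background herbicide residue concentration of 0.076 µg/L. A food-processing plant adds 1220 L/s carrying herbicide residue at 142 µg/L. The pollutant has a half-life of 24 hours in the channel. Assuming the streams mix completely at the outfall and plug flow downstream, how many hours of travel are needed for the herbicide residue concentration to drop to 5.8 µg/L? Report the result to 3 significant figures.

47.4 h

After mixing, C = (6400·0.07600 + 1220·142.0) / 7620 = 173700/7620 = 22.80 µg/L.
Half-life 24 h → k = ln 2 / 24 = 0.02888 h⁻¹ = 0.6931 d⁻¹.
22.80·exp(−k·t) = 5.8 → t = ln(22.80/5.8)/k = 170600 s = 47.40 h.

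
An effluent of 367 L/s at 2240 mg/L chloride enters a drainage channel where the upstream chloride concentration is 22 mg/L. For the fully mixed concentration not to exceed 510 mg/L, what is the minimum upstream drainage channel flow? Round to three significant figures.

1300 L/s

Set C_mix = 510: (Q·22.00 + 367.0·2240) / (Q + 367.0) = 510
→ Q = 367.0·(2240 − 510)/(510 − 22.00) = 1301 L/s.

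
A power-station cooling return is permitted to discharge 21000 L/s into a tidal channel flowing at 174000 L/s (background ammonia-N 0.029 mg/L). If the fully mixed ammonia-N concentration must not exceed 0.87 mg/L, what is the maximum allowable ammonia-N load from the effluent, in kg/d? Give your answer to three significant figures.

Mass balance at the limit: 174000·0.02900 + 21000·Cₑ = 195000·0.87 → Cₑ = 7.838 mg/L.
21000 L/s = 21.00 m³/s. Load = 21.00 m³/s × 7.838 g/m³ × 86 400 s/d = 14220 kg/d.

14200 kg/d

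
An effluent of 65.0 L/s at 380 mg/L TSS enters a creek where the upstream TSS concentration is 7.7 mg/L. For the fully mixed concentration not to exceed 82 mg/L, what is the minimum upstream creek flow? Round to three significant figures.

261 L/s

Set C_mix = 82: (Q·7.700 + 65.00·380.0) / (Q + 65.00) = 82
→ Q = 65.00·(380.0 − 82)/(82 − 7.700) = 260.7 L/s.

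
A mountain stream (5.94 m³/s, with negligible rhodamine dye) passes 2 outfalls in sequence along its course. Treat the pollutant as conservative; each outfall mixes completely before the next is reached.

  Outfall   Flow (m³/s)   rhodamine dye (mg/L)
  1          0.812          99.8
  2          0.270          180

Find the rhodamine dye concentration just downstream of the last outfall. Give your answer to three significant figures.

Below outfall 1: Q → 6.752 m³/s, C = (5.940·0 + 0.8120·99.80)/6.752 = 12.00 mg/L.
Below outfall 2: Q → 7.022 m³/s, C = (6.752·12.00 + 0.2700·180.0)/7.022 = 18.46 mg/L.

18.5 mg/L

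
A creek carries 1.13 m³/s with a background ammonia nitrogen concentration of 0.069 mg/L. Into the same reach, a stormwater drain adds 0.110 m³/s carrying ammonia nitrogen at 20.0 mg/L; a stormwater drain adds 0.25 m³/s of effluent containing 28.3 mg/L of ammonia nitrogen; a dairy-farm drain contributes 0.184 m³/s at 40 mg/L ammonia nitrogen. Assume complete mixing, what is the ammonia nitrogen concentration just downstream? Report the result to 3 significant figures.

9.98 mg/L

Flow-weighted average: C = (1.130·0.06900 + 0.1100·20.00 + 0.2500·28.30 + 0.1840·40.00) / 1.674 = 16.71/1.674 = 9.984 mg/L.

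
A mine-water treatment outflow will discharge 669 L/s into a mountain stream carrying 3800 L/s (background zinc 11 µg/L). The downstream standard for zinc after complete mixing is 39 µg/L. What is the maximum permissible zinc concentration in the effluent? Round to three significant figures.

198 µg/L

At the limit, (Qr·Cr + Qe·Cₑ)/(Qr + Qe) = 39:
Cₑ = (4469·39 − 3800·11.00) / 669.0 = 198.0 µg/L.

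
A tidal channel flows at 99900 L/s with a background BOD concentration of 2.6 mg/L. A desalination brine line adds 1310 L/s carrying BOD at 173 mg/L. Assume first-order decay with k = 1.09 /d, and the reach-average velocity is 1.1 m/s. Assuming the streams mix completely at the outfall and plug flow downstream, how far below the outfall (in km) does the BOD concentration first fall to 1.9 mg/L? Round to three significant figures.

Conservation of mass: C = (99900·2.600 + 1310·173.0) / 101200 = 486400/101200 = 4.806 mg/L.
Set 4.806·exp(−k·t) = 1.9 → t = ln(4.806/1.9)/k = 73550 s = 20.43 h.
Distance = v·t = 1.1·73550 = 80910 m = 80.91 km.

80.9 km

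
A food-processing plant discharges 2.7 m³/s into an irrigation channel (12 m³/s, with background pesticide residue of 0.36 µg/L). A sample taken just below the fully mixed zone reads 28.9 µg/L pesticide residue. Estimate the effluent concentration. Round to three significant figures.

Mass balance: 12.00·0.3600 + 2.700·Cₑ = 14.70·28.90
→ Cₑ = (14.70·28.90 − 12.00·0.3600) / 2.700 = 155.7 µg/L.

156 µg/L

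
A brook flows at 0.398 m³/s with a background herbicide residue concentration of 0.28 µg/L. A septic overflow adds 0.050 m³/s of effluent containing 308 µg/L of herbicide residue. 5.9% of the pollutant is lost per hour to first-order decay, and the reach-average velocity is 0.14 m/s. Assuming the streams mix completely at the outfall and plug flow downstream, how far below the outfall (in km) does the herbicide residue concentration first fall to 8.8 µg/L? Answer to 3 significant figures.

Conservation of mass: C = (0.3980·0.2800 + 0.05000·308.0) / 0.4480 = 15.51/0.4480 = 34.62 µg/L.
5.9%/h lost → k = −ln(1 − 0.059) = 0.06081 h⁻¹.
Set 34.62·exp(−k·t) = 8.8 → t = ln(34.62/8.8)/k = 81090 s = 22.52 h.
Distance = v·t = 0.14·81090 = 11350 m = 11.35 km.

11.4 km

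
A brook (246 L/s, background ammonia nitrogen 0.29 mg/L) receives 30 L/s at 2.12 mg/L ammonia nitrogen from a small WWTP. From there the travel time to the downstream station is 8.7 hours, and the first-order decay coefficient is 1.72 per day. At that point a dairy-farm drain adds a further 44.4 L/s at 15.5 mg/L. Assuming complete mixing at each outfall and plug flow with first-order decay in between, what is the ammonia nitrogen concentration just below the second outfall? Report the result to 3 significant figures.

Mass balance: C = (246.0·0.2900 + 30.00·2.120) / 276.0 = 134.9/276.0 = 0.4889 mg/L; combined flow 276.0 L/s.
Applying C = C₀e^(−kt): 0.4889 × 0.5361 = 0.2621 mg/L.
Second outfall: C = (276.0·0.2621 + 44.40·15.50)/320.4 = 2.374 mg/L.

2.37 mg/L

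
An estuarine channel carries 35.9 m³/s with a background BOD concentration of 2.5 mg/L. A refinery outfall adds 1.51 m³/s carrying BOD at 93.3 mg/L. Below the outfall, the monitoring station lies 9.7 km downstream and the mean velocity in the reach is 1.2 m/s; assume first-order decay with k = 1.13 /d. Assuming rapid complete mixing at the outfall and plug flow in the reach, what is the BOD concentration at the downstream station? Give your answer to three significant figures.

Mixed concentration C = ΣQC/ΣQ = (35.90·2.500 + 1.510·93.30) / 37.41 = 230.6/37.41 = 6.165 mg/L.
Travel time t = 9.7·1000 / 1.2 = 8083 s = 2.245 h.
After decay, C = 6.165 × e^(−kt) = 6.165 × 0.8997 = 5.547 mg/L.

5.55 mg/L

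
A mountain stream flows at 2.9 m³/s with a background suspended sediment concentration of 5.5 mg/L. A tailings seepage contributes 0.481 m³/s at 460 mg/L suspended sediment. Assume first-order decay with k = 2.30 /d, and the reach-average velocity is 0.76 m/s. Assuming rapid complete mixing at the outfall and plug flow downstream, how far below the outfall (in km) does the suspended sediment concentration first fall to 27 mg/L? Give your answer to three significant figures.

27.3 km

Flow-weighted average: C = (2.900·5.500 + 0.4810·460.0) / 3.381 = 237.2/3.381 = 70.16 mg/L.
Set 70.16·exp(−k·t) = 27 → t = ln(70.16/27)/k = 35870 s = 9.965 h.
Distance = v·t = 0.76·35870 = 27260 m = 27.26 km.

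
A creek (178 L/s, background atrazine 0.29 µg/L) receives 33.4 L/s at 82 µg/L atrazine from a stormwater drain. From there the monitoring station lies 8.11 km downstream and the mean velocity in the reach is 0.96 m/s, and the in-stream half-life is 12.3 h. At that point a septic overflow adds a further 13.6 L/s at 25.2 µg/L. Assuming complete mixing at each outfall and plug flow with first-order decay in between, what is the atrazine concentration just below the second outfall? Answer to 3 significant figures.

12.4 µg/L

Flow-weighted average: C = (178.0·0.2900 + 33.40·82.00) / 211.4 = 2790/211.4 = 13.20 µg/L; combined flow 211.4 L/s.
Travel time t = 8.11·1000 / 0.96 = 8448 s = 2.347 h.
Half-life 12.3 h → k = ln 2 / 12.3 = 0.05635 h⁻¹ = 1.352 d⁻¹.
Applying C = C₀e^(−kt): 13.20 × 0.8761 = 11.56 µg/L.
Second outfall: C = (211.4·11.56 + 13.60·25.20)/225.0 = 12.39 µg/L.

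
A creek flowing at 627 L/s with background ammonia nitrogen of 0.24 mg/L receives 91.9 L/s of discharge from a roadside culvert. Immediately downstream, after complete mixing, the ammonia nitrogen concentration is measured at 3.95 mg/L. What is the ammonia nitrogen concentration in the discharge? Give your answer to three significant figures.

Mass balance: 627.0·0.2400 + 91.90·Cₑ = 718.9·3.950
→ Cₑ = (718.9·3.950 − 627.0·0.2400) / 91.90 = 29.26 mg/L.

29.3 mg/L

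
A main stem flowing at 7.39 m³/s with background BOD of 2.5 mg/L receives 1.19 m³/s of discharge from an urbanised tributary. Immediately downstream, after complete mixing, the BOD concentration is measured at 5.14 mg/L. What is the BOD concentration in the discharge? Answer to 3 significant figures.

21.5 mg/L

Mass balance: 7.390·2.500 + 1.190·Cₑ = 8.580·5.140
→ Cₑ = (8.580·5.140 − 7.390·2.500) / 1.190 = 21.53 mg/L.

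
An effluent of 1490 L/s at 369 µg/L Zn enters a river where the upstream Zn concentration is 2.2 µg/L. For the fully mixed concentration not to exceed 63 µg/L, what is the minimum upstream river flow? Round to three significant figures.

Set C_mix = 63: (Q·2.200 + 1490·369.0) / (Q + 1490) = 63
→ Q = 1490·(369.0 − 63)/(63 − 2.200) = 7499 L/s.

7500 L/s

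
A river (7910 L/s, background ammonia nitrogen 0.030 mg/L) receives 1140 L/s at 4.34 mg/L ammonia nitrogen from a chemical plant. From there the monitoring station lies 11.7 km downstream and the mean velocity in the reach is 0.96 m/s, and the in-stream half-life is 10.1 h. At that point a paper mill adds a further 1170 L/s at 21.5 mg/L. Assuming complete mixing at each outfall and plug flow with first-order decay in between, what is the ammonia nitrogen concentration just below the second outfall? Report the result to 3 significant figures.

2.86 mg/L

Flow-weighted average: C = (7910·0.03000 + 1140·4.340) / 9050 = 5185/9050 = 0.5729 mg/L; combined flow 9050 L/s.
Travel time t = 11.7·1000 / 0.96 = 12190 s = 3.385 h.
Half-life 10.1 h → k = ln 2 / 10.1 = 0.06863 h⁻¹ = 1.647 d⁻¹.
Decay over the reach: 0.5729·exp(−kt) = 0.5729·0.7927 = 0.4541 mg/L.
Second outfall: C = (9050·0.4541 + 1170·21.50)/10220 = 2.863 mg/L.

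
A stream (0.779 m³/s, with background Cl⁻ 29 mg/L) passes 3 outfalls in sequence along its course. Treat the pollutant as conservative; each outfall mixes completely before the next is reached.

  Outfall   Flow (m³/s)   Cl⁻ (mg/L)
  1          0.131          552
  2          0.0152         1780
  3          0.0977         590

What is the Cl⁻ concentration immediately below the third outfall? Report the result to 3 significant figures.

After outfall 1: Q = 0.7790 + 0.1310 = 0.9100 m³/s; C = (0.7790·29.00 + 0.1310·552.0)/0.9100 = 104.3 mg/L.
After outfall 2: Q = 0.9100 + 0.01520 = 0.9252 m³/s; C = (0.9100·104.3 + 0.01520·1780)/0.9252 = 131.8 mg/L.
After outfall 3: Q = 0.9252 + 0.09770 = 1.023 m³/s; C = (0.9252·131.8 + 0.09770·590.0)/1.023 = 175.6 mg/L.

176 mg/L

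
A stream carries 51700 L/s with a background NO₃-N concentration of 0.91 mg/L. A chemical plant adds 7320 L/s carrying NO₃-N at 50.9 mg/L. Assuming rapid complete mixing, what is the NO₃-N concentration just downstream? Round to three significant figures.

Mass balance: C = (51700·0.9100 + 7320·50.90) / 59020 = 419600/59020 = 7.110 mg/L.

7.11 mg/L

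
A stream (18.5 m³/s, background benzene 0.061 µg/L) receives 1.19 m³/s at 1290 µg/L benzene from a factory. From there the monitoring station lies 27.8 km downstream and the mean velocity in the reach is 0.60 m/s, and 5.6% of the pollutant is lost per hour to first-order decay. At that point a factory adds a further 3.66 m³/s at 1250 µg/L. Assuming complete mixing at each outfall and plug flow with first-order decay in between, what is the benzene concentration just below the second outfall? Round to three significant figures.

Mixed concentration C = ΣQC/ΣQ = (18.50·0.06100 + 1.190·1290) / 19.69 = 1536/19.69 = 78.02 µg/L; combined flow 19.69 m³/s.
Travel time t = 27.8·1000 / 0.60 = 46330 s = 12.87 h.
5.6%/h lost → k = −ln(1 − 0.056) = 0.05763 h⁻¹.
First-order decay: C = 78.02·exp(−k·t) = 78.02·0.4763 = 37.16 µg/L.
Second outfall: C = (19.69·37.16 + 3.660·1250)/23.35 = 227.3 µg/L.

227 µg/L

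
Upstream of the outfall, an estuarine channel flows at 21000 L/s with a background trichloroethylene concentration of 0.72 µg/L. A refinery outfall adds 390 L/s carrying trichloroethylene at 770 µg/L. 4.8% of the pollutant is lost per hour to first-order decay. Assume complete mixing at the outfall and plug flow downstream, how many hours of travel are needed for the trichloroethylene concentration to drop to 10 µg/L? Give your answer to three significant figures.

After mixing, C = (21000·0.7200 + 390.0·770.0) / 21390 = 315400/21390 = 14.75 µg/L.
4.8%/h lost → k = −ln(1 − 0.048) = 0.04919 h⁻¹.
14.75·exp(−k·t) = 10 → t = ln(14.75/10)/k = 28420 s = 7.896 h.

7.90 h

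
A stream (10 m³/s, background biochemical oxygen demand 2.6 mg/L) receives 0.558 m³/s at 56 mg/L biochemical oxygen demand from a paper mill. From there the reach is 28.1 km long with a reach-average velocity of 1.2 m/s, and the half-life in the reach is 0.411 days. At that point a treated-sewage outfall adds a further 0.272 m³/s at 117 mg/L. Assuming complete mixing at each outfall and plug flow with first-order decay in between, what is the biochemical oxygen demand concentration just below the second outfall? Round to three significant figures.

6.29 mg/L

Flow-weighted average: C = (10.00·2.600 + 0.5580·56.00) / 10.56 = 57.25/10.56 = 5.422 mg/L; combined flow 10.56 m³/s.
Travel time t = 28.1·1000 / 1.2 = 23420 s = 6.505 h.
Half-life 0.411 d → k = ln 2 / 0.411 = 1.686 d⁻¹.
Decay over the reach: 5.422·exp(−kt) = 5.422·0.6331 = 3.433 mg/L.
Second outfall: C = (10.56·3.433 + 0.2720·117.0)/10.83 = 6.285 mg/L.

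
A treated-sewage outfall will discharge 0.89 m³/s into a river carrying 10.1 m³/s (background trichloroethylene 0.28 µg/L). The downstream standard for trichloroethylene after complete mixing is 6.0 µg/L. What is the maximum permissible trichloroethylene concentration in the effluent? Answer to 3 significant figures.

At the limit, (Qr·Cr + Qe·Cₑ)/(Qr + Qe) = 6.0:
Cₑ = (10.99·6.0 − 10.10·0.2800) / 0.8900 = 70.91 µg/L.

70.9 µg/L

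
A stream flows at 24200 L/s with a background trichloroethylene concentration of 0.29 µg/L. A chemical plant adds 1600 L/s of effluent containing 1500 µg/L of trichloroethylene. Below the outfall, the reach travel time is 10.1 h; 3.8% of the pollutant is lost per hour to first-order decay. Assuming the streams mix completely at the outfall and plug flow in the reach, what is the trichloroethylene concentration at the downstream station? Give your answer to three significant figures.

After mixing, C = (24200·0.2900 + 1600·1500) / 25800 = 2407000/25800 = 93.30 µg/L.
3.8%/h lost → k = −ln(1 − 0.038) = 0.03874 h⁻¹.
After decay, C = 93.30 × e^(−kt) = 93.30 × 0.6762 = 63.09 µg/L.

63.1 µg/L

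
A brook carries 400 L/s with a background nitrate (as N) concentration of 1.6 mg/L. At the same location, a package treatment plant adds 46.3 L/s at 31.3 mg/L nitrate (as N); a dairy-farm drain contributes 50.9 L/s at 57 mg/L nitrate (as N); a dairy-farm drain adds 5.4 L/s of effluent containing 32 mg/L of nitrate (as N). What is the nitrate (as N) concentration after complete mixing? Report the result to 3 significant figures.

10.3 mg/L

After mixing, C = (400.0·1.600 + 46.30·31.30 + 50.90·57.00 + 5.400·32.00) / 502.6 = 5163/502.6 = 10.27 mg/L.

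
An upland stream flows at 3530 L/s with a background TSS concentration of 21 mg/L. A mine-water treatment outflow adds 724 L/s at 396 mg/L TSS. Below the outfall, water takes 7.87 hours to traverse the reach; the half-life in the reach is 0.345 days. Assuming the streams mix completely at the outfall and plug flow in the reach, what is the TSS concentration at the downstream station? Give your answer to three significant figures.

43.9 mg/L

After mixing, C = (3530·21.00 + 724.0·396.0) / 4254 = 360800/4254 = 84.82 mg/L.
Half-life 0.345 d → k = ln 2 / 0.345 = 2.009 d⁻¹.
First-order decay: C = 84.82·exp(−k·t) = 84.82·0.5175 = 43.89 mg/L.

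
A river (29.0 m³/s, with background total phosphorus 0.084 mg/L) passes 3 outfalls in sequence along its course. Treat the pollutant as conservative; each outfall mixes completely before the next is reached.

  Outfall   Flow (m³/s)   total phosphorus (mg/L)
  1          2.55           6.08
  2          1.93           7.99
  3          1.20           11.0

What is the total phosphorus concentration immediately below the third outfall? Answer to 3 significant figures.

1.34 mg/L

Outfall 1: combined Q = 31.55 m³/s; C = (29.00·0.08400 + 2.550·6.080)/31.55 = 0.5686 mg/L.
Outfall 2: combined Q = 33.48 m³/s; C = (31.55·0.5686 + 1.930·7.990)/33.48 = 0.9964 mg/L.
Outfall 3: combined Q = 34.68 m³/s; C = (33.48·0.9964 + 1.200·11.00)/34.68 = 1.343 mg/L.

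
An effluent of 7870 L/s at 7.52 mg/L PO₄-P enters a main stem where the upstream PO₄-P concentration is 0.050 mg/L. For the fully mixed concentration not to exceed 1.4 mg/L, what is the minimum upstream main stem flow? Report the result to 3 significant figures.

Set C_mix = 1.4: (Q·0.05000 + 7870·7.520) / (Q + 7870) = 1.4
→ Q = 7870·(7.520 − 1.4)/(1.4 − 0.05000) = 35680 L/s.

35700 L/s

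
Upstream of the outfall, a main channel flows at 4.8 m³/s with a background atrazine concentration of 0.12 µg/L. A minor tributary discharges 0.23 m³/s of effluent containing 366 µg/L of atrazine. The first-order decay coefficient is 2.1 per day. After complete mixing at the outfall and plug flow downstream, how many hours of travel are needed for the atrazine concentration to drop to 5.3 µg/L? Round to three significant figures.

13.2 h

Flow-weighted average: C = (4.800·0.1200 + 0.2300·366.0) / 5.030 = 84.76/5.030 = 16.85 µg/L.
16.85·exp(−k·t) = 5.3 → t = ln(16.85/5.3)/k = 47590 s = 13.22 h.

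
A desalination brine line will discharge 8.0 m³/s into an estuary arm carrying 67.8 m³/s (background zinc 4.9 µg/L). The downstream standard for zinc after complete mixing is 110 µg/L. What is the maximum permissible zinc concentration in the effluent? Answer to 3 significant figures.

1000 µg/L

At the limit, (Qr·Cr + Qe·Cₑ)/(Qr + Qe) = 110:
Cₑ = (75.80·110 − 67.80·4.900) / 8.000 = 1001 µg/L.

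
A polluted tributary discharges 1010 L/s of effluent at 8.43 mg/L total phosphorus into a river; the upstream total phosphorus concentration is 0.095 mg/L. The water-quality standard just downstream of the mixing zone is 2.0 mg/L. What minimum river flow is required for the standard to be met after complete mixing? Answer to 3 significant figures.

3410 L/s

Set C_mix = 2.0: (Q·0.09500 + 1010·8.430) / (Q + 1010) = 2.0
→ Q = 1010·(8.430 − 2.0)/(2.0 − 0.09500) = 3409 L/s.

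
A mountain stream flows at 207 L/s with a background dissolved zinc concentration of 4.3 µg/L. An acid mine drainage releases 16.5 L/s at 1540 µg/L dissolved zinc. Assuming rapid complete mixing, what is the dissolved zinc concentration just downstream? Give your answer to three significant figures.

118 µg/L

After mixing, C = (207.0·4.300 + 16.50·1540) / 223.5 = 26300/223.5 = 117.7 µg/L.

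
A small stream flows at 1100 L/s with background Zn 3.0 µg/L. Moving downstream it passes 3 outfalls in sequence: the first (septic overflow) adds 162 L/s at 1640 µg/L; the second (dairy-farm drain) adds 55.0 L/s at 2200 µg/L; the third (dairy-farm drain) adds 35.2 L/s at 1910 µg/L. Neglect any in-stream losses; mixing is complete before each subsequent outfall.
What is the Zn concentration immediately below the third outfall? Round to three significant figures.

After outfall 1: Q = 1100 + 162.0 = 1262 L/s; C = (1100·3.000 + 162.0·1640)/1262 = 213.1 µg/L.
After outfall 2: Q = 1262 + 55.00 = 1317 L/s; C = (1262·213.1 + 55.00·2200)/1317 = 296.1 µg/L.
After outfall 3: Q = 1317 + 35.20 = 1352 L/s; C = (1317·296.1 + 35.20·1910)/1352 = 338.1 µg/L.

338 µg/L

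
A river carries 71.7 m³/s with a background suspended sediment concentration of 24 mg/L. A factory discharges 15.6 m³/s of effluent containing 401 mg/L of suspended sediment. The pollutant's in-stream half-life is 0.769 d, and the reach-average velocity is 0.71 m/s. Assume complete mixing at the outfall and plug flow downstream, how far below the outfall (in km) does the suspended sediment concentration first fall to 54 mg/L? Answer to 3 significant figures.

35.8 km

Mass balance: C = (71.70·24.00 + 15.60·401.0) / 87.30 = 7976/87.30 = 91.37 mg/L.
Half-life 0.769 d → k = ln 2 / 0.769 = 0.9014 d⁻¹.
Set 91.37·exp(−k·t) = 54 → t = ln(91.37/54)/k = 50410 s = 14.00 h.
Distance = v·t = 0.71·50410 = 35790 m = 35.79 km.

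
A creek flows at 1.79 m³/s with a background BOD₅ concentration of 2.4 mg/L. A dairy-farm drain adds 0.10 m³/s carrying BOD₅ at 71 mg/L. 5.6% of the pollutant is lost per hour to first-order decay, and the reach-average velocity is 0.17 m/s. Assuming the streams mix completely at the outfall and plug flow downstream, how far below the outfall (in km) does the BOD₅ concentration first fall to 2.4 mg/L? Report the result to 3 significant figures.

9.78 km

Conservation of mass: C = (1.790·2.400 + 0.1000·71.00) / 1.890 = 11.40/1.890 = 6.030 mg/L.
5.6%/h lost → k = −ln(1 − 0.056) = 0.05763 h⁻¹.
Set 6.030·exp(−k·t) = 2.4 → t = ln(6.030/2.4)/k = 57550 s = 15.99 h.
Distance = v·t = 0.17·57550 = 9783 m = 9.783 km.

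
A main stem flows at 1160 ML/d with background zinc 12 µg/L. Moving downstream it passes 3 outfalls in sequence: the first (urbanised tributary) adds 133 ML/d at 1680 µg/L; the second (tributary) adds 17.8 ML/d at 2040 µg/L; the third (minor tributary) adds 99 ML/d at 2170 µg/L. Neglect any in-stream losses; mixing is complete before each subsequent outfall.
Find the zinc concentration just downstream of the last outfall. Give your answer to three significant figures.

347 µg/L

Below outfall 1: Q → 1293 ML/d, C = (1160·12.00 + 133.0·1680)/1293 = 183.6 µg/L.
Below outfall 2: Q → 1311 ML/d, C = (1293·183.6 + 17.80·2040)/1311 = 208.8 µg/L.
Below outfall 3: Q → 1410 ML/d, C = (1311·208.8 + 99.00·2170)/1410 = 346.5 µg/L.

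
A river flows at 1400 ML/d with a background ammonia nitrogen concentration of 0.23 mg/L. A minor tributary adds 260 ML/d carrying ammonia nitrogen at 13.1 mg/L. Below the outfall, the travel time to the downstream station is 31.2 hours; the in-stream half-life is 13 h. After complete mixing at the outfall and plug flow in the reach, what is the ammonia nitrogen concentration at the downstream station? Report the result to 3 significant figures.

0.425 mg/L

After mixing, C = (1400·0.2300 + 260.0·13.10) / 1660 = 3728/1660 = 2.246 mg/L.
Half-life 13 h → k = ln 2 / 13 = 0.05332 h⁻¹ = 1.280 d⁻¹.
First-order decay: C = 2.246·exp(−k·t) = 2.246·0.1895 = 0.4255 mg/L.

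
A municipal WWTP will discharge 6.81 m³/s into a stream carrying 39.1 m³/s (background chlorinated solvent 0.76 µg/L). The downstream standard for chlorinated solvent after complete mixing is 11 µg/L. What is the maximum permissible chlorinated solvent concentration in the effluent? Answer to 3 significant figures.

69.8 µg/L

At the limit, (Qr·Cr + Qe·Cₑ)/(Qr + Qe) = 11:
Cₑ = (45.91·11 − 39.10·0.7600) / 6.810 = 69.79 µg/L.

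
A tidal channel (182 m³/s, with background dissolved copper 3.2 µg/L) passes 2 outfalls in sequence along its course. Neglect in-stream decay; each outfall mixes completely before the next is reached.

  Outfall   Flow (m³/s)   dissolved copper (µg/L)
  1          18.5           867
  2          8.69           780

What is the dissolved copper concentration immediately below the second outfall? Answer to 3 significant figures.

112 µg/L

Below outfall 1: Q → 200.5 m³/s, C = (182.0·3.200 + 18.50·867.0)/200.5 = 82.90 µg/L.
Below outfall 2: Q → 209.2 m³/s, C = (200.5·82.90 + 8.690·780.0)/209.2 = 111.9 µg/L.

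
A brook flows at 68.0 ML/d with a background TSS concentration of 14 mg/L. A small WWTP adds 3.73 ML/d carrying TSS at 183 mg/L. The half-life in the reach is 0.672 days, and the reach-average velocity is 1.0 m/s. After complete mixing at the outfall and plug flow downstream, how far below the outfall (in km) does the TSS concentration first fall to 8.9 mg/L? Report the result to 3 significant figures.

Conservation of mass: C = (68.00·14.00 + 3.730·183.0) / 71.73 = 1635/71.73 = 22.79 mg/L.
Half-life 0.672 d → k = ln 2 / 0.672 = 1.031 d⁻¹.
Set 22.79·exp(−k·t) = 8.9 → t = ln(22.79/8.9)/k = 78750 s = 21.88 h.
Distance = v·t = 1.0·78750 = 78750 m = 78.75 km.

78.8 km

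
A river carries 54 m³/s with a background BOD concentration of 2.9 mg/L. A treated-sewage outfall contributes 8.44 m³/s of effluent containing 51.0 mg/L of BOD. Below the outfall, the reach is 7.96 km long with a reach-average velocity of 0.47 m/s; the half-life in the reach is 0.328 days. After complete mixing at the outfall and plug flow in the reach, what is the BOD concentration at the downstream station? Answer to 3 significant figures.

Mixed concentration C = ΣQC/ΣQ = (54.00·2.900 + 8.440·51.00) / 62.44 = 587.0/62.44 = 9.402 mg/L.
Travel time t = 7.96·1000 / 0.47 = 16940 s = 4.704 h.
Half-life 0.328 d → k = ln 2 / 0.328 = 2.113 d⁻¹.
Applying C = C₀e^(−kt): 9.402 × 0.6608 = 6.213 mg/L.

6.21 mg/L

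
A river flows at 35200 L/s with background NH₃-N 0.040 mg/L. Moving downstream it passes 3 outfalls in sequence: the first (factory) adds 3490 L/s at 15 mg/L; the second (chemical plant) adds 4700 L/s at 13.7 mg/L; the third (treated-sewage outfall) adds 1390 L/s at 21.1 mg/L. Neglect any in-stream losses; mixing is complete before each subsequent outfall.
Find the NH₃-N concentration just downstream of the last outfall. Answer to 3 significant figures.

3.29 mg/L

After outfall 1: Q = 35200 + 3490 = 38690 L/s; C = (35200·0.04000 + 3490·15.00)/38690 = 1.389 mg/L.
After outfall 2: Q = 38690 + 4700 = 43390 L/s; C = (38690·1.389 + 4700·13.70)/43390 = 2.723 mg/L.
After outfall 3: Q = 43390 + 1390 = 44780 L/s; C = (43390·2.723 + 1390·21.10)/44780 = 3.293 mg/L.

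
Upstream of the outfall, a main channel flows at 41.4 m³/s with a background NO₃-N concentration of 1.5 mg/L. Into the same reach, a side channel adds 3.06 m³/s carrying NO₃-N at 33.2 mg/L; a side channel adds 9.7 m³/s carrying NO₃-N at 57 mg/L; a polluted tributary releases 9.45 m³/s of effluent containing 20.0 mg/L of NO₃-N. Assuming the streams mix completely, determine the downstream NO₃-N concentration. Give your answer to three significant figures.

14.2 mg/L

Conservation of mass: C = (41.40·1.500 + 3.060·33.20 + 9.700·57.00 + 9.450·20.00) / 63.61 = 905.6/63.61 = 14.24 mg/L.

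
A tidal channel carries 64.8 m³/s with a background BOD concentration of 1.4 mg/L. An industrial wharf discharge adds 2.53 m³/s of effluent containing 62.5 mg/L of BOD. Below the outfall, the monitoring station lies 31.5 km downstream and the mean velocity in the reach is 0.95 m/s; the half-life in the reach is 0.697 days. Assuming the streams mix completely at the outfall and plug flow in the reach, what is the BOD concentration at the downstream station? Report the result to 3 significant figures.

After mixing, C = (64.80·1.400 + 2.530·62.50) / 67.33 = 248.8/67.33 = 3.696 mg/L.
Travel time t = 31.5·1000 / 0.95 = 33160 s = 9.211 h.
Half-life 0.697 d → k = ln 2 / 0.697 = 0.9945 d⁻¹.
Applying C = C₀e^(−kt): 3.696 × 0.6827 = 2.523 mg/L.

2.52 mg/L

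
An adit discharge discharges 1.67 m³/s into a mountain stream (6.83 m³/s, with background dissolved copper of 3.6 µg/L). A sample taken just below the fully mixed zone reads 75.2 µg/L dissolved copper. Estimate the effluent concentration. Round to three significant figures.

368 µg/L

Mass balance: 6.830·3.600 + 1.670·Cₑ = 8.500·75.20
→ Cₑ = (8.500·75.20 − 6.830·3.600) / 1.670 = 368.0 µg/L.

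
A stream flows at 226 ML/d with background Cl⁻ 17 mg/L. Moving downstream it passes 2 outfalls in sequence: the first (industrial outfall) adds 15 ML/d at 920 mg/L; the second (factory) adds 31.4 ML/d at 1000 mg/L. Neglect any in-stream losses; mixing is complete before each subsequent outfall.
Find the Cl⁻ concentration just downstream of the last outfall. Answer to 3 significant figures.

After outfall 1: Q = 226.0 + 15.00 = 241.0 ML/d; C = (226.0·17.00 + 15.00·920.0)/241.0 = 73.20 mg/L.
After outfall 2: Q = 241.0 + 31.40 = 272.4 ML/d; C = (241.0·73.20 + 31.40·1000)/272.4 = 180.0 mg/L.

180 mg/L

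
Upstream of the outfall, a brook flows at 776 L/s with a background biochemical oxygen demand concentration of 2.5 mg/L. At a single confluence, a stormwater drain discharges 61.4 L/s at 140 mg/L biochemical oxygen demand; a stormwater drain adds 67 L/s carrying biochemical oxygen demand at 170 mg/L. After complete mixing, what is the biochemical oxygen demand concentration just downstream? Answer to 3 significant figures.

24.2 mg/L

Conservation of mass: C = (776.0·2.500 + 61.40·140.0 + 67.00·170.0) / 904.4 = 21930/904.4 = 24.24 mg/L.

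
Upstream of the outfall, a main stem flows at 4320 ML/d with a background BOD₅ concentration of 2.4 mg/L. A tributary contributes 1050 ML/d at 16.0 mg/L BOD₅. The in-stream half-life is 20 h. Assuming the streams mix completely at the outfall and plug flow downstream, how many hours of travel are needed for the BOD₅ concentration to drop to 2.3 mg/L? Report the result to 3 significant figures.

Flow-weighted average: C = (4320·2.400 + 1050·16.00) / 5370 = 27170/5370 = 5.059 mg/L.
Half-life 20 h → k = ln 2 / 20 = 0.03466 h⁻¹ = 0.8318 d⁻¹.
5.059·exp(−k·t) = 2.3 → t = ln(5.059/2.3)/k = 81880 s = 22.75 h.

22.7 h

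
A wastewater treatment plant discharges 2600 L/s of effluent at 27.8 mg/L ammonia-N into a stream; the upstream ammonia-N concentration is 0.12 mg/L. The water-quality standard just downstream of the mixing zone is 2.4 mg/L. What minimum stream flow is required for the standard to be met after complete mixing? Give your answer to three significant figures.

Set C_mix = 2.4: (Q·0.1200 + 2600·27.80) / (Q + 2600) = 2.4
→ Q = 2600·(27.80 − 2.4)/(2.4 − 0.1200) = 28960 L/s.

29000 L/s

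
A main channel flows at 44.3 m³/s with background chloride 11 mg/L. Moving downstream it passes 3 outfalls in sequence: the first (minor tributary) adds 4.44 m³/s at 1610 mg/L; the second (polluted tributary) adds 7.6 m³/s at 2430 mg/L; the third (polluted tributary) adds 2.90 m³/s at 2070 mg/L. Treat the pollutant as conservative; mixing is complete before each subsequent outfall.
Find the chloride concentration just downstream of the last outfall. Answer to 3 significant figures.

542 mg/L

After outfall 1: Q = 44.30 + 4.440 = 48.74 m³/s; C = (44.30·11.00 + 4.440·1610)/48.74 = 156.7 mg/L.
After outfall 2: Q = 48.74 + 7.600 = 56.34 m³/s; C = (48.74·156.7 + 7.600·2430)/56.34 = 463.3 mg/L.
After outfall 3: Q = 56.34 + 2.900 = 59.24 m³/s; C = (56.34·463.3 + 2.900·2070)/59.24 = 542.0 mg/L.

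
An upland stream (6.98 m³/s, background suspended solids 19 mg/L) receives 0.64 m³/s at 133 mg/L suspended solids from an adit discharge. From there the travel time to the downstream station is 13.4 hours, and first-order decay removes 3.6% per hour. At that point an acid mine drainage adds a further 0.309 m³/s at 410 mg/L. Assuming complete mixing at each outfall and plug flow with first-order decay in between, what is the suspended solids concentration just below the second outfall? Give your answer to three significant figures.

32.8 mg/L

Mixed concentration C = ΣQC/ΣQ = (6.980·19.00 + 0.6400·133.0) / 7.620 = 217.7/7.620 = 28.57 mg/L; combined flow 7.620 m³/s.
3.6%/h lost → k = −ln(1 − 0.036) = 0.03666 h⁻¹.
First-order decay: C = 28.57·exp(−k·t) = 28.57·0.6118 = 17.48 mg/L.
Second outfall: C = (7.620·17.48 + 0.3090·410.0)/7.929 = 32.78 mg/L.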